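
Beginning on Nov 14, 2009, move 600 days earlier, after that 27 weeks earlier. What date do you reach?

September 17, 2007

Going back 600 days from November 14, 2009:
Going back 14 days from November 14, 2009 reaches the end of the previous month; 600 − 14 = 586 left.
October 2009 has 31 days: 586 − 31 = 555 left.
September 2009 has 30 days: 555 − 30 = 525 left.
August 2009 has 31 days: 525 − 31 = 494 left.
July 2009 has 31 days: 494 − 31 = 463 left.
June 2009 has 30 days: 463 − 30 = 433 left.
May 2009 has 31 days: 433 − 31 = 402 left.
April 2009 has 30 days: 402 − 30 = 372 left.
March 2009 has 31 days: 372 − 31 = 341 left.
February 2009 has 28 days (2009 is not a leap year): 341 − 28 = 313 left.
January 2009 has 31 days: 313 − 31 = 282 left.
December 2008 has 31 days: 282 − 31 = 251 left.
November 2008 has 30 days: 251 − 30 = 221 left.
October 2008 has 31 days: 221 − 31 = 190 left.
September 2008 has 30 days: 190 − 30 = 160 left.
August 2008 has 31 days: 160 − 31 = 129 left.
July 2008 has 31 days: 129 − 31 = 98 left.
June 2008 has 30 days: 98 − 30 = 68 left.
May 2008 has 31 days: 68 − 31 = 37 left.
April 2008 has 30 days: 37 − 30 = 7 left.
March 2008 has 31 days; 31 − 7 = 24 → March 24, 2008.
Going back 27 weeks (= 189 days) from March 24, 2008:
Going back 24 days from March 24, 2008 reaches the end of the previous month; 189 − 24 = 165 left.
February 2008 has 29 days (2008 is a leap year): 165 − 29 = 136 left.
January 2008 has 31 days: 136 − 31 = 105 left.
December 2007 has 31 days: 105 − 31 = 74 left.
November 2007 has 30 days: 74 − 30 = 44 left.
October 2007 has 31 days: 44 − 31 = 13 left.
September 2007 has 30 days; 30 − 13 = 17 → September 17, 2007.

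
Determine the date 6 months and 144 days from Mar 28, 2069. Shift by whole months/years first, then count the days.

Counting forward 6 months and 144 days from March 28, 2069: first the month/year part, then the days.
month 3 + 6 = 9 → September 2069.
Day 28 is valid in September, giving September 28, 2069.
Now add 144 days from September 28, 2069.
September has 30 days, so 30 − 28 = 2 days remain after September 28, 2069; 144 − 2 = 142 left.
October 2069 has 31 days: 142 − 31 = 111 left.
November 2069 has 30 days: 111 − 30 = 81 left.
December 2069 has 31 days: 81 − 31 = 50 left.
January 2070 has 31 days: 50 − 31 = 19 left.
19 days into February 2070 → February 19, 2070.

February 19, 2070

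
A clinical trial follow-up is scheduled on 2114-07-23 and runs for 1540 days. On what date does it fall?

October 10, 2118

Adding 1540 days from July 23, 2114.
July has 31 days, so 31 − 23 = 8 days remain after July 23, 2114; 1540 − 8 = 1532 left.
August 2114 has 31 days: 1532 − 31 = 1501 left.
September 2114 has 30 days: 1501 − 30 = 1471 left.
October 2114 has 31 days: 1471 − 31 = 1440 left.
November 2114 has 30 days: 1440 − 30 = 1410 left.
December 2114 has 31 days: 1410 − 31 = 1379 left.
January 2115 has 31 days: 1379 − 31 = 1348 left.
February 2115 has 28 days (2115 is not a leap year): 1348 − 28 = 1320 left.
March 2115 has 31 days: 1320 − 31 = 1289 left.
April 2115 has 30 days: 1289 − 30 = 1259 left.
May 2115 has 31 days: 1259 − 31 = 1228 left.
June 2115 has 30 days: 1228 − 30 = 1198 left.
July 2115 has 31 days: 1198 − 31 = 1167 left.
August 2115 has 31 days: 1167 − 31 = 1136 left.
September 2115 has 30 days: 1136 − 30 = 1106 left.
October 2115 has 31 days: 1106 − 31 = 1075 left.
November 2115 has 30 days: 1075 − 30 = 1045 left.
December 2115 has 31 days: 1045 − 31 = 1014 left.
January 2116 has 31 days: 1014 − 31 = 983 left.
February 2116 has 29 days (2116 is a leap year): 983 − 29 = 954 left.
March 2116 has 31 days: 954 − 31 = 923 left.
April 2116 has 30 days: 923 − 30 = 893 left.
May 2116 has 31 days: 893 − 31 = 862 left.
June 2116 has 30 days: 862 − 30 = 832 left.
July 2116 has 31 days: 832 − 31 = 801 left.
August 2116 has 31 days: 801 − 31 = 770 left.
September 2116 has 30 days: 770 − 30 = 740 left.
October 2116 has 31 days: 740 − 31 = 709 left.
November 2116 has 30 days: 709 − 30 = 679 left.
December 2116 has 31 days: 679 − 31 = 648 left.
January 2117 has 31 days: 648 − 31 = 617 left.
February 2117 has 28 days (2117 is not a leap year): 617 − 28 = 589 left.
March 2117 has 31 days: 589 − 31 = 558 left.
April 2117 has 30 days: 558 − 30 = 528 left.
May 2117 has 31 days: 528 − 31 = 497 left.
June 2117 has 30 days: 497 − 30 = 467 left.
July 2117 has 31 days: 467 − 31 = 436 left.
August 2117 has 31 days: 436 − 31 = 405 left.
September 2117 has 30 days: 405 − 30 = 375 left.
October 2117 has 31 days: 375 − 31 = 344 left.
November 2117 has 30 days: 344 − 30 = 314 left.
December 2117 has 31 days: 314 − 31 = 283 left.
January 2118 has 31 days: 283 − 31 = 252 left.
February 2118 has 28 days (2118 is not a leap year): 252 − 28 = 224 left.
March 2118 has 31 days: 224 − 31 = 193 left.
April 2118 has 30 days: 193 − 30 = 163 left.
May 2118 has 31 days: 163 − 31 = 132 left.
June 2118 has 30 days: 132 − 30 = 102 left.
July 2118 has 31 days: 102 − 31 = 71 left.
August 2118 has 31 days: 71 − 31 = 40 left.
September 2118 has 30 days: 40 − 30 = 10 left.
10 days into October 2118 → October 10, 2118.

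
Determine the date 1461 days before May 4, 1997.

May 4, 1993

Subtracting 1461 days from May 4, 1997.
Going back 4 days from May 4, 1997 reaches the end of the previous month; 1461 − 4 = 1457 left.
April 1997 has 30 days: 1457 − 30 = 1427 left.
March 1997 has 31 days: 1427 − 31 = 1396 left.
February 1997 has 28 days (1997 is not a leap year): 1396 − 28 = 1368 left.
January 1997 has 31 days: 1368 − 31 = 1337 left.
December 1996 has 31 days: 1337 − 31 = 1306 left.
November 1996 has 30 days: 1306 − 30 = 1276 left.
October 1996 has 31 days: 1276 − 31 = 1245 left.
September 1996 has 30 days: 1245 − 30 = 1215 left.
August 1996 has 31 days: 1215 − 31 = 1184 left.
July 1996 has 31 days: 1184 − 31 = 1153 left.
June 1996 has 30 days: 1153 − 30 = 1123 left.
May 1996 has 31 days: 1123 − 31 = 1092 left.
April 1996 has 30 days: 1092 − 30 = 1062 left.
March 1996 has 31 days: 1062 − 31 = 1031 left.
February 1996 has 29 days (1996 is a leap year): 1031 − 29 = 1002 left.
January 1996 has 31 days: 1002 − 31 = 971 left.
December 1995 has 31 days: 971 − 31 = 940 left.
November 1995 has 30 days: 940 − 30 = 910 left.
October 1995 has 31 days: 910 − 31 = 879 left.
September 1995 has 30 days: 879 − 30 = 849 left.
August 1995 has 31 days: 849 − 31 = 818 left.
July 1995 has 31 days: 818 − 31 = 787 left.
June 1995 has 30 days: 787 − 30 = 757 left.
May 1995 has 31 days: 757 − 31 = 726 left.
April 1995 has 30 days: 726 − 30 = 696 left.
March 1995 has 31 days: 696 − 31 = 665 left.
February 1995 has 28 days (1995 is not a leap year): 665 − 28 = 637 left.
January 1995 has 31 days: 637 − 31 = 606 left.
December 1994 has 31 days: 606 − 31 = 575 left.
November 1994 has 30 days: 575 − 30 = 545 left.
October 1994 has 31 days: 545 − 31 = 514 left.
September 1994 has 30 days: 514 − 30 = 484 left.
August 1994 has 31 days: 484 − 31 = 453 left.
July 1994 has 31 days: 453 − 31 = 422 left.
June 1994 has 30 days: 422 − 30 = 392 left.
May 1994 has 31 days: 392 − 31 = 361 left.
April 1994 has 30 days: 361 − 30 = 331 left.
March 1994 has 31 days: 331 − 31 = 300 left.
February 1994 has 28 days (1994 is not a leap year): 300 − 28 = 272 left.
January 1994 has 31 days: 272 − 31 = 241 left.
December 1993 has 31 days: 241 − 31 = 210 left.
November 1993 has 30 days: 210 − 30 = 180 left.
October 1993 has 31 days: 180 − 31 = 149 left.
September 1993 has 30 days: 149 − 30 = 119 left.
August 1993 has 31 days: 119 − 31 = 88 left.
July 1993 has 31 days: 88 − 31 = 57 left.
June 1993 has 30 days: 57 − 30 = 27 left.
May 1993 has 31 days; 31 − 27 = 4 → May 4, 1993.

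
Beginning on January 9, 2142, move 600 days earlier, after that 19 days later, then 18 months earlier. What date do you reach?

Going back 600 days from January 9, 2142:
Going back 9 days from January 9, 2142 reaches the end of the previous month; 600 − 9 = 591 left.
December 2141 has 31 days: 591 − 31 = 560 left.
November 2141 has 30 days: 560 − 30 = 530 left.
October 2141 has 31 days: 530 − 31 = 499 left.
September 2141 has 30 days: 499 − 30 = 469 left.
August 2141 has 31 days: 469 − 31 = 438 left.
July 2141 has 31 days: 438 − 31 = 407 left.
June 2141 has 30 days: 407 − 30 = 377 left.
May 2141 has 31 days: 377 − 31 = 346 left.
April 2141 has 30 days: 346 − 30 = 316 left.
March 2141 has 31 days: 316 − 31 = 285 left.
February 2141 has 28 days (2141 is not a leap year): 285 − 28 = 257 left.
January 2141 has 31 days: 257 − 31 = 226 left.
December 2140 has 31 days: 226 − 31 = 195 left.
November 2140 has 30 days: 195 − 30 = 165 left.
October 2140 has 31 days: 165 − 31 = 134 left.
September 2140 has 30 days: 134 − 30 = 104 left.
August 2140 has 31 days: 104 − 31 = 73 left.
July 2140 has 31 days: 73 − 31 = 42 left.
June 2140 has 30 days: 42 − 30 = 12 left.
May 2140 has 31 days; 31 − 12 = 19 → May 19, 2140.
Counting forward 19 days from May 19, 2140:
May has 31 days, so 31 − 19 = 12 days remain after May 19, 2140; 19 − 12 = 7 left.
7 days into June 2140 → June 7, 2140.
Going back 18 months from June 7, 2140:
month 6 − 18 = -12, which is month 12 of year 2138 → December 2138.
Day 7 is valid in December, giving December 7, 2138.

December 7, 2138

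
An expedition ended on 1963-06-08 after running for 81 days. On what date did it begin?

March 19, 1963

Going back 81 days from June 8, 1963.
Going back 8 days from June 8, 1963 reaches the end of the previous month; 81 − 8 = 73 left.
May 1963 has 31 days: 73 − 31 = 42 left.
April 1963 has 30 days: 42 − 30 = 12 left.
March 1963 has 31 days; 31 − 12 = 19 → March 19, 1963.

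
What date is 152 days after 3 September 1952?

February 2, 1953

Adding 152 days from September 3, 1952.
September has 30 days, so 30 − 3 = 27 days remain after September 3, 1952; 152 − 27 = 125 left.
October 1952 has 31 days: 125 − 31 = 94 left.
November 1952 has 30 days: 94 − 30 = 64 left.
December 1952 has 31 days: 64 − 31 = 33 left.
January 1953 has 31 days: 33 − 31 = 2 left.
2 days into February 1953 → February 2, 1953.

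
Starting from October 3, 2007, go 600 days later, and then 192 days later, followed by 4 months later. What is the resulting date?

Counting forward 600 days from October 3, 2007:
October has 31 days, so 31 − 3 = 28 days remain after October 3, 2007; 600 − 28 = 572 left.
November 2007 has 30 days: 572 − 30 = 542 left.
December 2007 has 31 days: 542 − 31 = 511 left.
January 2008 has 31 days: 511 − 31 = 480 left.
February 2008 has 29 days (2008 is a leap year): 480 − 29 = 451 left.
March 2008 has 31 days: 451 − 31 = 420 left.
April 2008 has 30 days: 420 − 30 = 390 left.
May 2008 has 31 days: 390 − 31 = 359 left.
June 2008 has 30 days: 359 − 30 = 329 left.
July 2008 has 31 days: 329 − 31 = 298 left.
August 2008 has 31 days: 298 − 31 = 267 left.
September 2008 has 30 days: 267 − 30 = 237 left.
October 2008 has 31 days: 237 − 31 = 206 left.
November 2008 has 30 days: 206 − 30 = 176 left.
December 2008 has 31 days: 176 − 31 = 145 left.
January 2009 has 31 days: 145 − 31 = 114 left.
February 2009 has 28 days (2009 is not a leap year): 114 − 28 = 86 left.
March 2009 has 31 days: 86 − 31 = 55 left.
April 2009 has 30 days: 55 − 30 = 25 left.
25 days into May 2009 → May 25, 2009.
Counting forward 192 days from May 25, 2009:
May has 31 days, so 31 − 25 = 6 days remain after May 25, 2009; 192 − 6 = 186 left.
June 2009 has 30 days: 186 − 30 = 156 left.
July 2009 has 31 days: 156 − 31 = 125 left.
August 2009 has 31 days: 125 − 31 = 94 left.
September 2009 has 30 days: 94 − 30 = 64 left.
October 2009 has 31 days: 64 − 31 = 33 left.
November 2009 has 30 days: 33 − 30 = 3 left.
3 days into December 2009 → December 3, 2009.
Advancing 4 months from December 3, 2009:
month 12 + 4 = 16, which is month 4 of year 2010 → April 2010.
Day 3 is valid in April, giving April 3, 2010.

April 3, 2010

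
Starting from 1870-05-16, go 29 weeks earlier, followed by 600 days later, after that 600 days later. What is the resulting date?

Going back 29 weeks (= 203 days) from May 16, 1870:
Going back 16 days from May 16, 1870 reaches the end of the previous month; 203 − 16 = 187 left.
April 1870 has 30 days: 187 − 30 = 157 left.
March 1870 has 31 days: 157 − 31 = 126 left.
February 1870 has 28 days (1870 is not a leap year): 126 − 28 = 98 left.
January 1870 has 31 days: 98 − 31 = 67 left.
December 1869 has 31 days: 67 − 31 = 36 left.
November 1869 has 30 days: 36 − 30 = 6 left.
October 1869 has 31 days; 31 − 6 = 25 → October 25, 1869.
Advancing 600 days from October 25, 1869:
October has 31 days, so 31 − 25 = 6 days remain after October 25, 1869; 600 − 6 = 594 left.
November 1869 has 30 days: 594 − 30 = 564 left.
December 1869 has 31 days: 564 − 31 = 533 left.
January 1870 has 31 days: 533 − 31 = 502 left.
February 1870 has 28 days (1870 is not a leap year): 502 − 28 = 474 left.
March 1870 has 31 days: 474 − 31 = 443 left.
April 1870 has 30 days: 443 − 30 = 413 left.
May 1870 has 31 days: 413 − 31 = 382 left.
June 1870 has 30 days: 382 − 30 = 352 left.
July 1870 has 31 days: 352 − 31 = 321 left.
August 1870 has 31 days: 321 − 31 = 290 left.
September 1870 has 30 days: 290 − 30 = 260 left.
October 1870 has 31 days: 260 − 31 = 229 left.
November 1870 has 30 days: 229 − 30 = 199 left.
December 1870 has 31 days: 199 − 31 = 168 left.
January 1871 has 31 days: 168 − 31 = 137 left.
February 1871 has 28 days (1871 is not a leap year): 137 − 28 = 109 left.
March 1871 has 31 days: 109 − 31 = 78 left.
April 1871 has 30 days: 78 − 30 = 48 left.
May 1871 has 31 days: 48 − 31 = 17 left.
17 days into June 1871 → June 17, 1871.
Advancing 600 days from June 17, 1871:
June has 30 days, so 30 − 17 = 13 days remain after June 17, 1871; 600 − 13 = 587 left.
July 1871 has 31 days: 587 − 31 = 556 left.
August 1871 has 31 days: 556 − 31 = 525 left.
September 1871 has 30 days: 525 − 30 = 495 left.
October 1871 has 31 days: 495 − 31 = 464 left.
November 1871 has 30 days: 464 − 30 = 434 left.
December 1871 has 31 days: 434 − 31 = 403 left.
January 1872 has 31 days: 403 − 31 = 372 left.
February 1872 has 29 days (1872 is a leap year): 372 − 29 = 343 left.
March 1872 has 31 days: 343 − 31 = 312 left.
April 1872 has 30 days: 312 − 30 = 282 left.
May 1872 has 31 days: 282 − 31 = 251 left.
June 1872 has 30 days: 251 − 30 = 221 left.
July 1872 has 31 days: 221 − 31 = 190 left.
August 1872 has 31 days: 190 − 31 = 159 left.
September 1872 has 30 days: 159 − 30 = 129 left.
October 1872 has 31 days: 129 − 31 = 98 left.
November 1872 has 30 days: 98 − 30 = 68 left.
December 1872 has 31 days: 68 − 31 = 37 left.
January 1873 has 31 days: 37 − 31 = 6 left.
6 days into February 1873 → February 6, 1873.

February 6, 1873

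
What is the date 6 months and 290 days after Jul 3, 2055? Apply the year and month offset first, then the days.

October 19, 2056

Advancing 6 months and 290 days from July 3, 2055: first the month/year part, then the days.
month 7 + 6 = 13, which is month 1 of year 2056 → January 2056.
Day 3 is valid in January, giving January 3, 2056.
Now add 290 days from January 3, 2056.
January has 31 days, so 31 − 3 = 28 days remain after January 3, 2056; 290 − 28 = 262 left.
February 2056 has 29 days (2056 is a leap year): 262 − 29 = 233 left.
March 2056 has 31 days: 233 − 31 = 202 left.
April 2056 has 30 days: 202 − 30 = 172 left.
May 2056 has 31 days: 172 − 31 = 141 left.
June 2056 has 30 days: 141 − 30 = 111 left.
July 2056 has 31 days: 111 − 31 = 80 left.
August 2056 has 31 days: 80 − 31 = 49 left.
September 2056 has 30 days: 49 − 30 = 19 left.
19 days into October 2056 → October 19, 2056.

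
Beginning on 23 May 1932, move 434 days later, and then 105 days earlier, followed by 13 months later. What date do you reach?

May 17, 1934

Advancing 434 days from May 23, 1932:
May has 31 days, so 31 − 23 = 8 days remain after May 23, 1932; 434 − 8 = 426 left.
June 1932 has 30 days: 426 − 30 = 396 left.
July 1932 has 31 days: 396 − 31 = 365 left.
August 1932 has 31 days: 365 − 31 = 334 left.
September 1932 has 30 days: 334 − 30 = 304 left.
October 1932 has 31 days: 304 − 31 = 273 left.
November 1932 has 30 days: 273 − 30 = 243 left.
December 1932 has 31 days: 243 − 31 = 212 left.
January 1933 has 31 days: 212 − 31 = 181 left.
February 1933 has 28 days (1933 is not a leap year): 181 − 28 = 153 left.
March 1933 has 31 days: 153 − 31 = 122 left.
April 1933 has 30 days: 122 − 30 = 92 left.
May 1933 has 31 days: 92 − 31 = 61 left.
June 1933 has 30 days: 61 − 30 = 31 left.
31 days into July 1933 → July 31, 1933.
Counting back 105 days from July 31, 1933:
Going back 31 days from July 31, 1933 reaches the end of the previous month; 105 − 31 = 74 left.
June 1933 has 30 days: 74 − 30 = 44 left.
May 1933 has 31 days: 44 − 31 = 13 left.
April 1933 has 30 days; 30 − 13 = 17 → April 17, 1933.
Advancing 13 months from April 17, 1933:
month 4 + 13 = 17, which is month 5 of year 1934 → May 1934.
Day 17 is valid in May, giving May 17, 1934.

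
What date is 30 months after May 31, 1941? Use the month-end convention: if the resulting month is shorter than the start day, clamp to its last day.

November 30, 1943

Adding 30 months from May 31, 1941.
month 5 + 30 = 35, which is month 11 of year 1943 → November 1943.
November 1943 has only 30 days and the start was day 31, so the date clamps to November 30, 1943.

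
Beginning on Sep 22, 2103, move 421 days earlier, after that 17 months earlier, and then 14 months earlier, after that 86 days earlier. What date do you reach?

October 3, 2099

Going back 421 days from September 22, 2103:
Going back 22 days from September 22, 2103 reaches the end of the previous month; 421 − 22 = 399 left.
August 2103 has 31 days: 399 − 31 = 368 left.
July 2103 has 31 days: 368 − 31 = 337 left.
June 2103 has 30 days: 337 − 30 = 307 left.
May 2103 has 31 days: 307 − 31 = 276 left.
April 2103 has 30 days: 276 − 30 = 246 left.
March 2103 has 31 days: 246 − 31 = 215 left.
February 2103 has 28 days (2103 is not a leap year): 215 − 28 = 187 left.
January 2103 has 31 days: 187 − 31 = 156 left.
December 2102 has 31 days: 156 − 31 = 125 left.
November 2102 has 30 days: 125 − 30 = 95 left.
October 2102 has 31 days: 95 − 31 = 64 left.
September 2102 has 30 days: 64 − 30 = 34 left.
August 2102 has 31 days: 34 − 31 = 3 left.
July 2102 has 31 days; 31 − 3 = 28 → July 28, 2102.
Subtracting 17 months from July 28, 2102:
month 7 − 17 = -10, which is month 2 of year 2101 → February 2101.
Day 28 is valid in February, giving February 28, 2101.
Going back 14 months from February 28, 2101:
month 2 − 14 = -12, which is month 12 of year 2099 → December 2099.
Day 28 is valid in December, giving December 28, 2099.
Going back 86 days from December 28, 2099:
Going back 28 days from December 28, 2099 reaches the end of the previous month; 86 − 28 = 58 left.
November 2099 has 30 days: 58 − 30 = 28 left.
October 2099 has 31 days; 31 − 28 = 3 → October 3, 2099.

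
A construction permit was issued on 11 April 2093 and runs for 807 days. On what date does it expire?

June 27, 2095

Adding 807 days from April 11, 2093.
April has 30 days, so 30 − 11 = 19 days remain after April 11, 2093; 807 − 19 = 788 left.
May 2093 has 31 days: 788 − 31 = 757 left.
June 2093 has 30 days: 757 − 30 = 727 left.
July 2093 has 31 days: 727 − 31 = 696 left.
August 2093 has 31 days: 696 − 31 = 665 left.
September 2093 has 30 days: 665 − 30 = 635 left.
October 2093 has 31 days: 635 − 31 = 604 left.
November 2093 has 30 days: 604 − 30 = 574 left.
December 2093 has 31 days: 574 − 31 = 543 left.
January 2094 has 31 days: 543 − 31 = 512 left.
February 2094 has 28 days (2094 is not a leap year): 512 − 28 = 484 left.
March 2094 has 31 days: 484 − 31 = 453 left.
April 2094 has 30 days: 453 − 30 = 423 left.
May 2094 has 31 days: 423 − 31 = 392 left.
June 2094 has 30 days: 392 − 30 = 362 left.
July 2094 has 31 days: 362 − 31 = 331 left.
August 2094 has 31 days: 331 − 31 = 300 left.
September 2094 has 30 days: 300 − 30 = 270 left.
October 2094 has 31 days: 270 − 31 = 239 left.
November 2094 has 30 days: 239 − 30 = 209 left.
December 2094 has 31 days: 209 − 31 = 178 left.
January 2095 has 31 days: 178 − 31 = 147 left.
February 2095 has 28 days (2095 is not a leap year): 147 − 28 = 119 left.
March 2095 has 31 days: 119 − 31 = 88 left.
April 2095 has 30 days: 88 − 30 = 58 left.
May 2095 has 31 days: 58 − 31 = 27 left.
27 days into June 2095 → June 27, 2095.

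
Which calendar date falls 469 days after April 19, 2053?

Adding 469 days from April 19, 2053.
April has 30 days, so 30 − 19 = 11 days remain after April 19, 2053; 469 − 11 = 458 left.
May 2053 has 31 days: 458 − 31 = 427 left.
June 2053 has 30 days: 427 − 30 = 397 left.
July 2053 has 31 days: 397 − 31 = 366 left.
August 2053 has 31 days: 366 − 31 = 335 left.
September 2053 has 30 days: 335 − 30 = 305 left.
October 2053 has 31 days: 305 − 31 = 274 left.
November 2053 has 30 days: 274 − 30 = 244 left.
December 2053 has 31 days: 244 − 31 = 213 left.
January 2054 has 31 days: 213 − 31 = 182 left.
February 2054 has 28 days (2054 is not a leap year): 182 − 28 = 154 left.
March 2054 has 31 days: 154 − 31 = 123 left.
April 2054 has 30 days: 123 − 30 = 93 left.
May 2054 has 31 days: 93 − 31 = 62 left.
June 2054 has 30 days: 62 − 30 = 32 left.
July 2054 has 31 days: 32 − 31 = 1 left.
1 day into August 2054 → August 1, 2054.

August 1, 2054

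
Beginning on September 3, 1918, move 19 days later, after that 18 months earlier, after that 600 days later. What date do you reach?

November 12, 1918

Adding 19 days from September 3, 1918:
September has 30 days; 3 + 19 = 22, still in September.
Subtracting 18 months from September 22, 1918:
month 9 − 18 = -9, which is month 3 of year 1917 → March 1917.
Day 22 is valid in March, giving March 22, 1917.
Counting forward 600 days from March 22, 1917:
March has 31 days, so 31 − 22 = 9 days remain after March 22, 1917; 600 − 9 = 591 left.
April 1917 has 30 days: 591 − 30 = 561 left.
May 1917 has 31 days: 561 − 31 = 530 left.
June 1917 has 30 days: 530 − 30 = 500 left.
July 1917 has 31 days: 500 − 31 = 469 left.
August 1917 has 31 days: 469 − 31 = 438 left.
September 1917 has 30 days: 438 − 30 = 408 left.
October 1917 has 31 days: 408 − 31 = 377 left.
November 1917 has 30 days: 377 − 30 = 347 left.
December 1917 has 31 days: 347 − 31 = 316 left.
January 1918 has 31 days: 316 − 31 = 285 left.
February 1918 has 28 days (1918 is not a leap year): 285 − 28 = 257 left.
March 1918 has 31 days: 257 − 31 = 226 left.
April 1918 has 30 days: 226 − 30 = 196 left.
May 1918 has 31 days: 196 − 31 = 165 left.
June 1918 has 30 days: 165 − 30 = 135 left.
July 1918 has 31 days: 135 − 31 = 104 left.
August 1918 has 31 days: 104 − 31 = 73 left.
September 1918 has 30 days: 73 − 30 = 43 left.
October 1918 has 31 days: 43 − 31 = 12 left.
12 days into November 1918 → November 12, 1918.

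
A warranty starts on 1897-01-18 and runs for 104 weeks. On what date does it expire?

Counting forward 104 weeks = 728 days from January 18, 1897.
January has 31 days, so 31 − 18 = 13 days remain after January 18, 1897; 728 − 13 = 715 left.
February 1897 has 28 days (1897 is not a leap year): 715 − 28 = 687 left.
March 1897 has 31 days: 687 − 31 = 656 left.
April 1897 has 30 days: 656 − 30 = 626 left.
May 1897 has 31 days: 626 − 31 = 595 left.
June 1897 has 30 days: 595 − 30 = 565 left.
July 1897 has 31 days: 565 − 31 = 534 left.
August 1897 has 31 days: 534 − 31 = 503 left.
September 1897 has 30 days: 503 − 30 = 473 left.
October 1897 has 31 days: 473 − 31 = 442 left.
November 1897 has 30 days: 442 − 30 = 412 left.
December 1897 has 31 days: 412 − 31 = 381 left.
January 1898 has 31 days: 381 − 31 = 350 left.
February 1898 has 28 days (1898 is not a leap year): 350 − 28 = 322 left.
March 1898 has 31 days: 322 − 31 = 291 left.
April 1898 has 30 days: 291 − 30 = 261 left.
May 1898 has 31 days: 261 − 31 = 230 left.
June 1898 has 30 days: 230 − 30 = 200 left.
July 1898 has 31 days: 200 − 31 = 169 left.
August 1898 has 31 days: 169 − 31 = 138 left.
September 1898 has 30 days: 138 − 30 = 108 left.
October 1898 has 31 days: 108 − 31 = 77 left.
November 1898 has 30 days: 77 − 30 = 47 left.
December 1898 has 31 days: 47 − 31 = 16 left.
16 days into January 1899 → January 16, 1899.

January 16, 1899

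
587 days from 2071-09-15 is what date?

Counting forward 587 days from September 15, 2071.
September has 30 days, so 30 − 15 = 15 days remain after September 15, 2071; 587 − 15 = 572 left.
October 2071 has 31 days: 572 − 31 = 541 left.
November 2071 has 30 days: 541 − 30 = 511 left.
December 2071 has 31 days: 511 − 31 = 480 left.
January 2072 has 31 days: 480 − 31 = 449 left.
February 2072 has 29 days (2072 is a leap year): 449 − 29 = 420 left.
March 2072 has 31 days: 420 − 31 = 389 left.
April 2072 has 30 days: 389 − 30 = 359 left.
May 2072 has 31 days: 359 − 31 = 328 left.
June 2072 has 30 days: 328 − 30 = 298 left.
July 2072 has 31 days: 298 − 31 = 267 left.
August 2072 has 31 days: 267 − 31 = 236 left.
September 2072 has 30 days: 236 − 30 = 206 left.
October 2072 has 31 days: 206 − 31 = 175 left.
November 2072 has 30 days: 175 − 30 = 145 left.
December 2072 has 31 days: 145 − 31 = 114 left.
January 2073 has 31 days: 114 − 31 = 83 left.
February 2073 has 28 days (2073 is not a leap year): 83 − 28 = 55 left.
March 2073 has 31 days: 55 − 31 = 24 left.
24 days into April 2073 → April 24, 2073.

April 24, 2073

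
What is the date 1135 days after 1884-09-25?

Advancing 1135 days from September 25, 1884.
September has 30 days, so 30 − 25 = 5 days remain after September 25, 1884; 1135 − 5 = 1130 left.
October 1884 has 31 days: 1130 − 31 = 1099 left.
November 1884 has 30 days: 1099 − 30 = 1069 left.
December 1884 has 31 days: 1069 − 31 = 1038 left.
January 1885 has 31 days: 1038 − 31 = 1007 left.
February 1885 has 28 days (1885 is not a leap year): 1007 − 28 = 979 left.
March 1885 has 31 days: 979 − 31 = 948 left.
April 1885 has 30 days: 948 − 30 = 918 left.
May 1885 has 31 days: 918 − 31 = 887 left.
June 1885 has 30 days: 887 − 30 = 857 left.
July 1885 has 31 days: 857 − 31 = 826 left.
August 1885 has 31 days: 826 − 31 = 795 left.
September 1885 has 30 days: 795 − 30 = 765 left.
October 1885 has 31 days: 765 − 31 = 734 left.
November 1885 has 30 days: 734 − 30 = 704 left.
December 1885 has 31 days: 704 − 31 = 673 left.
January 1886 has 31 days: 673 − 31 = 642 left.
February 1886 has 28 days (1886 is not a leap year): 642 − 28 = 614 left.
March 1886 has 31 days: 614 − 31 = 583 left.
April 1886 has 30 days: 583 − 30 = 553 left.
May 1886 has 31 days: 553 − 31 = 522 left.
June 1886 has 30 days: 522 − 30 = 492 left.
July 1886 has 31 days: 492 − 31 = 461 left.
August 1886 has 31 days: 461 − 31 = 430 left.
September 1886 has 30 days: 430 − 30 = 400 left.
October 1886 has 31 days: 400 − 31 = 369 left.
November 1886 has 30 days: 369 − 30 = 339 left.
December 1886 has 31 days: 339 − 31 = 308 left.
January 1887 has 31 days: 308 − 31 = 277 left.
February 1887 has 28 days (1887 is not a leap year): 277 − 28 = 249 left.
March 1887 has 31 days: 249 − 31 = 218 left.
April 1887 has 30 days: 218 − 30 = 188 left.
May 1887 has 31 days: 188 − 31 = 157 left.
June 1887 has 30 days: 157 − 30 = 127 left.
July 1887 has 31 days: 127 − 31 = 96 left.
August 1887 has 31 days: 96 − 31 = 65 left.
September 1887 has 30 days: 65 − 30 = 35 left.
October 1887 has 31 days: 35 − 31 = 4 left.
4 days into November 1887 → November 4, 1887.

November 4, 1887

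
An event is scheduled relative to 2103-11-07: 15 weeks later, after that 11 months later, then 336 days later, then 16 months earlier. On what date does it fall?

Counting forward 15 weeks (= 105 days) from November 7, 2103:
November has 30 days, so 30 − 7 = 23 days remain after November 7, 2103; 105 − 23 = 82 left.
December 2103 has 31 days: 82 − 31 = 51 left.
January 2104 has 31 days: 51 − 31 = 20 left.
20 days into February 2104 → February 20, 2104.
Counting forward 11 months from February 20, 2104:
month 2 + 11 = 13, which is month 1 of year 2105 → January 2105.
Day 20 is valid in January, giving January 20, 2105.
Counting forward 336 days from January 20, 2105:
January has 31 days, so 31 − 20 = 11 days remain after January 20, 2105; 336 − 11 = 325 left.
February 2105 has 28 days (2105 is not a leap year): 325 − 28 = 297 left.
March 2105 has 31 days: 297 − 31 = 266 left.
April 2105 has 30 days: 266 − 30 = 236 left.
May 2105 has 31 days: 236 − 31 = 205 left.
June 2105 has 30 days: 205 − 30 = 175 left.
July 2105 has 31 days: 175 − 31 = 144 left.
August 2105 has 31 days: 144 − 31 = 113 left.
September 2105 has 30 days: 113 − 30 = 83 left.
October 2105 has 31 days: 83 − 31 = 52 left.
November 2105 has 30 days: 52 − 30 = 22 left.
22 days into December 2105 → December 22, 2105.
Going back 16 months from December 22, 2105:
month 12 − 16 = -4, which is month 8 of year 2104 → August 2104.
Day 22 is valid in August, giving August 22, 2104.

August 22, 2104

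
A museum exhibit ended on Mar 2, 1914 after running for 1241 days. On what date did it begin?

Counting back 1241 days from March 2, 1914.
Going back 2 days from March 2, 1914 reaches the end of the previous month; 1241 − 2 = 1239 left.
February 1914 has 28 days (1914 is not a leap year): 1239 − 28 = 1211 left.
January 1914 has 31 days: 1211 − 31 = 1180 left.
December 1913 has 31 days: 1180 − 31 = 1149 left.
November 1913 has 30 days: 1149 − 30 = 1119 left.
October 1913 has 31 days: 1119 − 31 = 1088 left.
September 1913 has 30 days: 1088 − 30 = 1058 left.
August 1913 has 31 days: 1058 − 31 = 1027 left.
July 1913 has 31 days: 1027 − 31 = 996 left.
June 1913 has 30 days: 996 − 30 = 966 left.
May 1913 has 31 days: 966 − 31 = 935 left.
April 1913 has 30 days: 935 − 30 = 905 left.
March 1913 has 31 days: 905 − 31 = 874 left.
February 1913 has 28 days (1913 is not a leap year): 874 − 28 = 846 left.
January 1913 has 31 days: 846 − 31 = 815 left.
December 1912 has 31 days: 815 − 31 = 784 left.
November 1912 has 30 days: 784 − 30 = 754 left.
October 1912 has 31 days: 754 − 31 = 723 left.
September 1912 has 30 days: 723 − 30 = 693 left.
August 1912 has 31 days: 693 − 31 = 662 left.
July 1912 has 31 days: 662 − 31 = 631 left.
June 1912 has 30 days: 631 − 30 = 601 left.
May 1912 has 31 days: 601 − 31 = 570 left.
April 1912 has 30 days: 570 − 30 = 540 left.
March 1912 has 31 days: 540 − 31 = 509 left.
February 1912 has 29 days (1912 is a leap year): 509 − 29 = 480 left.
January 1912 has 31 days: 480 − 31 = 449 left.
December 1911 has 31 days: 449 − 31 = 418 left.
November 1911 has 30 days: 418 − 30 = 388 left.
October 1911 has 31 days: 388 − 31 = 357 left.
September 1911 has 30 days: 357 − 30 = 327 left.
August 1911 has 31 days: 327 − 31 = 296 left.
July 1911 has 31 days: 296 − 31 = 265 left.
June 1911 has 30 days: 265 − 30 = 235 left.
May 1911 has 31 days: 235 − 31 = 204 left.
April 1911 has 30 days: 204 − 30 = 174 left.
March 1911 has 31 days: 174 − 31 = 143 left.
February 1911 has 28 days (1911 is not a leap year): 143 − 28 = 115 left.
January 1911 has 31 days: 115 − 31 = 84 left.
December 1910 has 31 days: 84 − 31 = 53 left.
November 1910 has 30 days: 53 − 30 = 23 left.
October 1910 has 31 days; 31 − 23 = 8 → October 8, 1910.

October 8, 1910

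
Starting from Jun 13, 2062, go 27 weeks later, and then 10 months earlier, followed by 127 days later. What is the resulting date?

June 26, 2062

Adding 27 weeks (= 189 days) from June 13, 2062:
June has 30 days, so 30 − 13 = 17 days remain after June 13, 2062; 189 − 17 = 172 left.
July 2062 has 31 days: 172 − 31 = 141 left.
August 2062 has 31 days: 141 − 31 = 110 left.
September 2062 has 30 days: 110 − 30 = 80 left.
October 2062 has 31 days: 80 − 31 = 49 left.
November 2062 has 30 days: 49 − 30 = 19 left.
19 days into December 2062 → December 19, 2062.
Going back 10 months from December 19, 2062:
month 12 − 10 = 2 → February 2062.
Day 19 is valid in February, giving February 19, 2062.
Advancing 127 days from February 19, 2062:
February has 28 days, so 28 − 19 = 9 days remain after February 19, 2062; 127 − 9 = 118 left.
March 2062 has 31 days: 118 − 31 = 87 left.
April 2062 has 30 days: 87 − 30 = 57 left.
May 2062 has 31 days: 57 − 31 = 26 left.
26 days into June 2062 → June 26, 2062.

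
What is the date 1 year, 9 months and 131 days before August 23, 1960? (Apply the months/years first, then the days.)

Subtracting 1 year, 9 months and 131 days from August 23, 1960: first the month/year part, then the days.
-1 year → 1959; month 8 − 9 = -1, which is month 11 of year 1958 → November 1958.
Day 23 is valid in November, giving November 23, 1958.
Now subtract 131 days from November 23, 1958.
Going back 23 days from November 23, 1958 reaches the end of the previous month; 131 − 23 = 108 left.
October 1958 has 31 days: 108 − 31 = 77 left.
September 1958 has 30 days: 77 − 30 = 47 left.
August 1958 has 31 days: 47 − 31 = 16 left.
July 1958 has 31 days; 31 − 16 = 15 → July 15, 1958.

July 15, 1958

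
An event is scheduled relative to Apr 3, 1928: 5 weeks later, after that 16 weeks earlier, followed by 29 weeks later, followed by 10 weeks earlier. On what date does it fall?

May 29, 1928

Adding 5 weeks (= 35 days) from April 3, 1928:
April has 30 days, so 30 − 3 = 27 days remain after April 3, 1928; 35 − 27 = 8 left.
8 days into May 1928 → May 8, 1928.
Going back 16 weeks (= 112 days) from May 8, 1928:
Going back 8 days from May 8, 1928 reaches the end of the previous month; 112 − 8 = 104 left.
April 1928 has 30 days: 104 − 30 = 74 left.
March 1928 has 31 days: 74 − 31 = 43 left.
February 1928 has 29 days (1928 is a leap year): 43 − 29 = 14 left.
January 1928 has 31 days; 31 − 14 = 17 → January 17, 1928.
Adding 29 weeks (= 203 days) from January 17, 1928:
January has 31 days, so 31 − 17 = 14 days remain after January 17, 1928; 203 − 14 = 189 left.
February 1928 has 29 days (1928 is a leap year): 189 − 29 = 160 left.
March 1928 has 31 days: 160 − 31 = 129 left.
April 1928 has 30 days: 129 − 30 = 99 left.
May 1928 has 31 days: 99 − 31 = 68 left.
June 1928 has 30 days: 68 − 30 = 38 left.
July 1928 has 31 days: 38 − 31 = 7 left.
7 days into August 1928 → August 7, 1928.
Going back 10 weeks (= 70 days) from August 7, 1928:
Going back 7 days from August 7, 1928 reaches the end of the previous month; 70 − 7 = 63 left.
July 1928 has 31 days: 63 − 31 = 32 left.
June 1928 has 30 days: 32 − 30 = 2 left.
May 1928 has 31 days; 31 − 2 = 29 → May 29, 1928.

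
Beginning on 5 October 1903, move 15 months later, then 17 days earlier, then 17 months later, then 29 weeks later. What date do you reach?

December 8, 1906

Advancing 15 months from October 5, 1903:
month 10 + 15 = 25, which is month 1 of year 1905 → January 1905.
Day 5 is valid in January, giving January 5, 1905.
Counting back 17 days from January 5, 1905:
Going back 5 days from January 5, 1905 reaches the end of the previous month; 17 − 5 = 12 left.
December 1904 has 31 days; 31 − 12 = 19 → December 19, 1904.
Adding 17 months from December 19, 1904:
month 12 + 17 = 29, which is month 5 of year 1906 → May 1906.
Day 19 is valid in May, giving May 19, 1906.
Advancing 29 weeks (= 203 days) from May 19, 1906:
May has 31 days, so 31 − 19 = 12 days remain after May 19, 1906; 203 − 12 = 191 left.
June 1906 has 30 days: 191 − 30 = 161 left.
July 1906 has 31 days: 161 − 31 = 130 left.
August 1906 has 31 days: 130 − 31 = 99 left.
September 1906 has 30 days: 99 − 30 = 69 left.
October 1906 has 31 days: 69 − 31 = 38 left.
November 1906 has 30 days: 38 − 30 = 8 left.
8 days into December 1906 → December 8, 1906.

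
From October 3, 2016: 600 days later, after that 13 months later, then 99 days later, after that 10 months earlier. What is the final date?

Counting forward 600 days from October 3, 2016:
October has 31 days, so 31 − 3 = 28 days remain after October 3, 2016; 600 − 28 = 572 left.
November 2016 has 30 days: 572 − 30 = 542 left.
December 2016 has 31 days: 542 − 31 = 511 left.
January 2017 has 31 days: 511 − 31 = 480 left.
February 2017 has 28 days (2017 is not a leap year): 480 − 28 = 452 left.
March 2017 has 31 days: 452 − 31 = 421 left.
April 2017 has 30 days: 421 − 30 = 391 left.
May 2017 has 31 days: 391 − 31 = 360 left.
June 2017 has 30 days: 360 − 30 = 330 left.
July 2017 has 31 days: 330 − 31 = 299 left.
August 2017 has 31 days: 299 − 31 = 268 left.
September 2017 has 30 days: 268 − 30 = 238 left.
October 2017 has 31 days: 238 − 31 = 207 left.
November 2017 has 30 days: 207 − 30 = 177 left.
December 2017 has 31 days: 177 − 31 = 146 left.
January 2018 has 31 days: 146 − 31 = 115 left.
February 2018 has 28 days (2018 is not a leap year): 115 − 28 = 87 left.
March 2018 has 31 days: 87 − 31 = 56 left.
April 2018 has 30 days: 56 − 30 = 26 left.
26 days into May 2018 → May 26, 2018.
Counting forward 13 months from May 26, 2018:
month 5 + 13 = 18, which is month 6 of year 2019 → June 2019.
Day 26 is valid in June, giving June 26, 2019.
Counting forward 99 days from June 26, 2019:
June has 30 days, so 30 − 26 = 4 days remain after June 26, 2019; 99 − 4 = 95 left.
July 2019 has 31 days: 95 − 31 = 64 left.
August 2019 has 31 days: 64 − 31 = 33 left.
September 2019 has 30 days: 33 − 30 = 3 left.
3 days into October 2019 → October 3, 2019.
Counting back 10 months from October 3, 2019:
month 10 − 10 = 0, which is month 12 of year 2018 → December 2018.
Day 3 is valid in December, giving December 3, 2018.

December 3, 2018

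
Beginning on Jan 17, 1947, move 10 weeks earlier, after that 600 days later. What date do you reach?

June 30, 1948

Going back 10 weeks (= 70 days) from January 17, 1947:
Going back 17 days from January 17, 1947 reaches the end of the previous month; 70 − 17 = 53 left.
December 1946 has 31 days: 53 − 31 = 22 left.
November 1946 has 30 days; 30 − 22 = 8 → November 8, 1946.
Adding 600 days from November 8, 1946:
November has 30 days, so 30 − 8 = 22 days remain after November 8, 1946; 600 − 22 = 578 left.
December 1946 has 31 days: 578 − 31 = 547 left.
January 1947 has 31 days: 547 − 31 = 516 left.
February 1947 has 28 days (1947 is not a leap year): 516 − 28 = 488 left.
March 1947 has 31 days: 488 − 31 = 457 left.
April 1947 has 30 days: 457 − 30 = 427 left.
May 1947 has 31 days: 427 − 31 = 396 left.
June 1947 has 30 days: 396 − 30 = 366 left.
July 1947 has 31 days: 366 − 31 = 335 left.
August 1947 has 31 days: 335 − 31 = 304 left.
September 1947 has 30 days: 304 − 30 = 274 left.
October 1947 has 31 days: 274 − 31 = 243 left.
November 1947 has 30 days: 243 − 30 = 213 left.
December 1947 has 31 days: 213 − 31 = 182 left.
January 1948 has 31 days: 182 − 31 = 151 left.
February 1948 has 29 days (1948 is a leap year): 151 − 29 = 122 left.
March 1948 has 31 days: 122 − 31 = 91 left.
April 1948 has 30 days: 91 − 30 = 61 left.
May 1948 has 31 days: 61 − 31 = 30 left.
30 days into June 1948 → June 30, 1948.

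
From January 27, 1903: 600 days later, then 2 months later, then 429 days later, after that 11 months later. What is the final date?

December 21, 1906

Counting forward 600 days from January 27, 1903:
January has 31 days, so 31 − 27 = 4 days remain after January 27, 1903; 600 − 4 = 596 left.
February 1903 has 28 days (1903 is not a leap year): 596 − 28 = 568 left.
March 1903 has 31 days: 568 − 31 = 537 left.
April 1903 has 30 days: 537 − 30 = 507 left.
May 1903 has 31 days: 507 − 31 = 476 left.
June 1903 has 30 days: 476 − 30 = 446 left.
July 1903 has 31 days: 446 − 31 = 415 left.
August 1903 has 31 days: 415 − 31 = 384 left.
September 1903 has 30 days: 384 − 30 = 354 left.
October 1903 has 31 days: 354 − 31 = 323 left.
November 1903 has 30 days: 323 − 30 = 293 left.
December 1903 has 31 days: 293 − 31 = 262 left.
January 1904 has 31 days: 262 − 31 = 231 left.
February 1904 has 29 days (1904 is a leap year): 231 − 29 = 202 left.
March 1904 has 31 days: 202 − 31 = 171 left.
April 1904 has 30 days: 171 − 30 = 141 left.
May 1904 has 31 days: 141 − 31 = 110 left.
June 1904 has 30 days: 110 − 30 = 80 left.
July 1904 has 31 days: 80 − 31 = 49 left.
August 1904 has 31 days: 49 − 31 = 18 left.
18 days into September 1904 → September 18, 1904.
Counting forward 2 months from September 18, 1904:
month 9 + 2 = 11 → November 1904.
Day 18 is valid in November, giving November 18, 1904.
Advancing 429 days from November 18, 1904:
November has 30 days, so 30 − 18 = 12 days remain after November 18, 1904; 429 − 12 = 417 left.
December 1904 has 31 days: 417 − 31 = 386 left.
January 1905 has 31 days: 386 − 31 = 355 left.
February 1905 has 28 days (1905 is not a leap year): 355 − 28 = 327 left.
March 1905 has 31 days: 327 − 31 = 296 left.
April 1905 has 30 days: 296 − 30 = 266 left.
May 1905 has 31 days: 266 − 31 = 235 left.
June 1905 has 30 days: 235 − 30 = 205 left.
July 1905 has 31 days: 205 − 31 = 174 left.
August 1905 has 31 days: 174 − 31 = 143 left.
September 1905 has 30 days: 143 − 30 = 113 left.
October 1905 has 31 days: 113 − 31 = 82 left.
November 1905 has 30 days: 82 − 30 = 52 left.
December 1905 has 31 days: 52 − 31 = 21 left.
21 days into January 1906 → January 21, 1906.
Counting forward 11 months from January 21, 1906:
month 1 + 11 = 12 → December 1906.
Day 21 is valid in December, giving December 21, 1906.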